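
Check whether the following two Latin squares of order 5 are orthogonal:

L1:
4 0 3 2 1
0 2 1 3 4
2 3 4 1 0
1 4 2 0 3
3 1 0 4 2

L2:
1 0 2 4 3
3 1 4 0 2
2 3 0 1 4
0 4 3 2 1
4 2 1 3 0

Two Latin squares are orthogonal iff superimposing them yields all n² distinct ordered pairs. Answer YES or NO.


Form the n² = 25 superimposed pairs (L1[i][j], L2[i][j]), row by row (rows and columns indexed from 0):
row 0: (4,1) (0,0) (3,2) (2,4) (1,3)
row 1: (0,3) (2,1) (1,4) (3,0) (4,2)
row 2: (2,2) (3,3) (4,0) (1,1) (0,4)
row 3: (1,0) (4,4) (2,3) (0,2) (3,1)
row 4: (3,4) (1,2) (0,1) (4,3) (2,0)
Orthogonality requires all 25 pairs distinct.
Check by first coordinate: for each symbol s of L1, list the L2 entries in the n cells where L1 = s; they must all differ.
  L1 = 0: L2 entries (in reading order) 0, 3, 4, 2, 1 — all 5 distinct ✓
  L1 = 1: L2 entries (in reading order) 3, 4, 1, 0, 2 — all 5 distinct ✓
  L1 = 2: L2 entries (in reading order) 4, 1, 2, 3, 0 — all 5 distinct ✓
  L1 = 3: L2 entries (in reading order) 2, 0, 3, 1, 4 — all 5 distinct ✓
  L1 = 4: L2 entries (in reading order) 1, 2, 0, 4, 3 — all 5 distinct ✓
Every symbol of L1 meets every symbol of L2 exactly once, so all 25 pairs are distinct (25 of 25).
Conclusion: YES.

YES


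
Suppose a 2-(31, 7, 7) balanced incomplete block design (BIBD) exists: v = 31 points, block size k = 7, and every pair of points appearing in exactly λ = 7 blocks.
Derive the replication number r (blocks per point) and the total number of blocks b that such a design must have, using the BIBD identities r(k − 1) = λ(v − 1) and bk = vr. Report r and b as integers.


Any 2-(v, k, λ) BIBD satisfies two necessary conditions:
  (i)  Each point sits in r blocks, and counting incidences through any fixed point gives r(k − 1) = λ(v − 1), so r = λ(v − 1)/(k − 1).
  (ii) Total incidences bk = vr, so b = vr/k.
Step 1: r = λ(v − 1)/(k − 1) = 7·(31 − 1)/(7 − 1) = 7·30/6 = 210/6 = 35.
Step 2: b = vr/k = 31·35/7 = 1085/7 = 155.
Check integrality: r = 35 ∈ Z ✓, b = 155 ∈ Z ✓.
(These identities are necessary conditions: they determine r and b for any design with these parameters, but do not by themselves prove that one exists.)

r = 35, b = 155.


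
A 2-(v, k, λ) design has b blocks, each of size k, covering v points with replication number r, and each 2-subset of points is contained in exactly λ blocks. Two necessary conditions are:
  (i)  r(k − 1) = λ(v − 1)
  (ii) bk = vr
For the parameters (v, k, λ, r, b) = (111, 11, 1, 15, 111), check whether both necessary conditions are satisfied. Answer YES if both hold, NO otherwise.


Condition (i): r(k − 1) = 15·10 = 150; λ(v − 1) = 1·110 = 110. Match? NO.
Condition (ii): bk = 111·11 = 1221; vr = 111·15 = 1665. Match? NO.
Both conditions hold? NO.

NO


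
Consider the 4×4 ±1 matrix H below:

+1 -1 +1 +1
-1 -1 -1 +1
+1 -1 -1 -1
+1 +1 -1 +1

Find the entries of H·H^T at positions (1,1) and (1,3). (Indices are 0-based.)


Row 1 of H: [-1, -1, -1, 1].
Row 3 of H: [1, 1, -1, 1].
(H·H^T)[1][1] = Σ_j H[1][j]·H[1][j] = (-1)² + (-1)² + (-1)² + (1)² = 1 + 1 + 1 + 1 = 4.
(H·H^T)[1][3] = Σ_j H[1][j]·H[3][j] = (-1)·(1) + (-1)·(1) + (-1)·(-1) + (1)·(1) = -1 + -1 + 1 + 1 = 0.
So rows 1 and 3 are orthogonal; the diagonal entry equals n = 4.

(1,1) entry = 4; (1,3) entry = 0.


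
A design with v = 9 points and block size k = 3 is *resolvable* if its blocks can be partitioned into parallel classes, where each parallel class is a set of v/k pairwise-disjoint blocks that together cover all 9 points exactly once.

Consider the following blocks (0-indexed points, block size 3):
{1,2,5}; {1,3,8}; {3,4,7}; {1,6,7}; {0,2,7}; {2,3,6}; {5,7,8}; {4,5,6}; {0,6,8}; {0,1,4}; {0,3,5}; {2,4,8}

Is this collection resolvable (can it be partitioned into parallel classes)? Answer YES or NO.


v = 9, block size k = 3, number of blocks = 12.
For resolvability, blocks must partition into parallel classes of size v/k = 3.
Total blocks must therefore be a multiple of 3: 12 = 3·4 + 0 ⇒ divisible ✓.
Greedy packing gives 4 candidate class(es). Each should be a full parallel class (size 3, covers all 9 points).
  Class 1 (3 blocks): {1,2,5}; {3,4,7}; {0,6,8}. Points covered: [0, 1, 2, 3, 4, 5, 6, 7, 8].
  Class 2 (3 blocks): {1,3,8}; {0,2,7}; {4,5,6}. Points covered: [0, 1, 2, 3, 4, 5, 6, 7, 8].
  Class 3 (3 blocks): {1,6,7}; {0,3,5}; {2,4,8}. Points covered: [0, 1, 2, 3, 4, 5, 6, 7, 8].
  Class 4 (3 blocks): {2,3,6}; {5,7,8}; {0,1,4}. Points covered: [0, 1, 2, 3, 4, 5, 6, 7, 8].
All classes full (size 3)? YES. All classes cover every point? YES.
Resolvable? YES.

YES


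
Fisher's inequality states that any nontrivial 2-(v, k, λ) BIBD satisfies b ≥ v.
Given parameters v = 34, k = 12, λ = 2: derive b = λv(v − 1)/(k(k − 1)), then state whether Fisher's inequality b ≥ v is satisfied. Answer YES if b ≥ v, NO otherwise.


b = λv(v − 1)/(k(k − 1)) = 2·34·33/(12·11) = 2244/132 = 17.
Compare with v = 34: b < v, so Fisher's inequality fails.

NO


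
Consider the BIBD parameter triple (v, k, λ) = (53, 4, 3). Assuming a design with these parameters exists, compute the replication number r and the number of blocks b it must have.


Any 2-(v, k, λ) BIBD satisfies two necessary conditions:
  (i)  Each point sits in r blocks, and counting incidences through any fixed point gives r(k − 1) = λ(v − 1), so r = λ(v − 1)/(k − 1).
  (ii) Total incidences bk = vr, so b = vr/k.
Step 1: r = λ(v − 1)/(k − 1) = 3·(53 − 1)/(4 − 1) = 3·52/3 = 156/3 = 52.
Step 2: b = vr/k = 53·52/4 = 2756/4 = 689.
Check integrality: r = 52 ∈ Z ✓, b = 689 ∈ Z ✓.
(These identities are necessary conditions: they determine r and b for any design with these parameters, but do not by themselves prove that one exists.)

r = 52, b = 689.


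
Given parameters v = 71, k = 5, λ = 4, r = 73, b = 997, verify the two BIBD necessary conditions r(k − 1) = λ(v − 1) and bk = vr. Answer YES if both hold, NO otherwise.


Condition (i): r(k − 1) = 73·4 = 292; λ(v − 1) = 4·70 = 280. Match? NO.
Condition (ii): bk = 997·5 = 4985; vr = 71·73 = 5183. Match? NO.
Both conditions hold? NO.

NO


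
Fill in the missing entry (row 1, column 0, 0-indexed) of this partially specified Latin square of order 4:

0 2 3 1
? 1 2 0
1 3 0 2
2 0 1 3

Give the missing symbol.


Row 1 contains symbols [0, 1, 2] — missing [3].
Column 0 contains symbols [0, 1, 2] — missing [3].
The missing symbol must appear in both missing sets; intersection = [3].
Therefore the hidden value is 3.

Missing value = 3.


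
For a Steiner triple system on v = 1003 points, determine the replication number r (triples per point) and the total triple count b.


An STS(v) is a 2-(v, 3, 1) BIBD: block size k = 3, λ = 1.
Replication: r(k − 1) = λ(v − 1) ⇒ r·2 = 1003 − 1 = 1002 ⇒ r = 501.
Block count: b = v(v − 1)/6 = 1003·1002/6 = 1005006/6 = 167501.
(Check via bk = vr: 167501·3 = 502503 = 1003·501 = 502503 ✓.)

r = 501, b = 167501.


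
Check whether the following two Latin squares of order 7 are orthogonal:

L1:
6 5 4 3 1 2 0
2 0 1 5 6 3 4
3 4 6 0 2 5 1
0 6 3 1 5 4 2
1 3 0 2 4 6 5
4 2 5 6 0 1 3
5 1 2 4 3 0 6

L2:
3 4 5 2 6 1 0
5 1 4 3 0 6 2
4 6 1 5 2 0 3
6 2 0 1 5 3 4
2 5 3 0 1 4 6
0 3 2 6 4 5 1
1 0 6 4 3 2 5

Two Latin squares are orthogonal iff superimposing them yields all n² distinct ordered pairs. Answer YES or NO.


Form the n² = 49 superimposed pairs (L1[i][j], L2[i][j]), row by row (rows and columns indexed from 0):
row 0: (6,3) (5,4) (4,5) (3,2) (1,6) (2,1) (0,0)
row 1: (2,5) (0,1) (1,4) (5,3) (6,0) (3,6) (4,2)
row 2: (3,4) (4,6) (6,1) (0,5) (2,2) (5,0) (1,3)
row 3: (0,6) (6,2) (3,0) (1,1) (5,5) (4,3) (2,4)
row 4: (1,2) (3,5) (0,3) (2,0) (4,1) (6,4) (5,6)
row 5: (4,0) (2,3) (5,2) (6,6) (0,4) (1,5) (3,1)
row 6: (5,1) (1,0) (2,6) (4,4) (3,3) (0,2) (6,5)
Orthogonality requires all 49 pairs distinct.
Check by first coordinate: for each symbol s of L1, list the L2 entries in the n cells where L1 = s; they must all differ.
  L1 = 0: L2 entries (in reading order) 0, 1, 5, 6, 3, 4, 2 — all 7 distinct ✓
  L1 = 1: L2 entries (in reading order) 6, 4, 3, 1, 2, 5, 0 — all 7 distinct ✓
  L1 = 2: L2 entries (in reading order) 1, 5, 2, 4, 0, 3, 6 — all 7 distinct ✓
  L1 = 3: L2 entries (in reading order) 2, 6, 4, 0, 5, 1, 3 — all 7 distinct ✓
  L1 = 4: L2 entries (in reading order) 5, 2, 6, 3, 1, 0, 4 — all 7 distinct ✓
  L1 = 5: L2 entries (in reading order) 4, 3, 0, 5, 6, 2, 1 — all 7 distinct ✓
  L1 = 6: L2 entries (in reading order) 3, 0, 1, 2, 4, 6, 5 — all 7 distinct ✓
Every symbol of L1 meets every symbol of L2 exactly once, so all 49 pairs are distinct (49 of 49).
Conclusion: YES.

YES


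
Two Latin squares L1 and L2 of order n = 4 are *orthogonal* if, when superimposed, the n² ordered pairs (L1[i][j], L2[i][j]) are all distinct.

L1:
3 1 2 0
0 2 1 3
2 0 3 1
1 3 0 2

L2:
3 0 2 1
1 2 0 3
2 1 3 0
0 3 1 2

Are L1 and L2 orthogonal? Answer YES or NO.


Form the n² = 16 superimposed pairs (L1[i][j], L2[i][j]), row by row (rows and columns indexed from 0):
row 0: (3,3) (1,0) (2,2) (0,1)
row 1: (0,1) (2,2) (1,0) (3,3)
row 2: (2,2) (0,1) (3,3) (1,0)
row 3: (1,0) (3,3) (0,1) (2,2)
Orthogonality requires all 16 pairs distinct.
But the pair (0,1) repeats: cell (0,3) has L1 = 0, L2 = 1, and cell (1,0) has L1 = 0, L2 = 1.
A repeated pair means some other pair never occurs (only 4 distinct pairs out of 16), so the squares are not orthogonal.
Conclusion: NO.

NO


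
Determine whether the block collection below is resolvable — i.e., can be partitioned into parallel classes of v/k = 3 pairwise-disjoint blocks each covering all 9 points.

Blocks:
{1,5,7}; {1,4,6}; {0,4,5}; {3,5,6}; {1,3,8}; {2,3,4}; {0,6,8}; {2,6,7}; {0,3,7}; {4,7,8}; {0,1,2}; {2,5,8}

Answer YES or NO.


v = 9, block size k = 3, number of blocks = 12.
For resolvability, blocks must partition into parallel classes of size v/k = 3.
Total blocks must therefore be a multiple of 3: 12 = 3·4 + 0 ⇒ divisible ✓.
Greedy packing gives 4 candidate class(es). Each should be a full parallel class (size 3, covers all 9 points).
  Class 1 (3 blocks): {1,5,7}; {2,3,4}; {0,6,8}. Points covered: [0, 1, 2, 3, 4, 5, 6, 7, 8].
  Class 2 (3 blocks): {1,4,6}; {0,3,7}; {2,5,8}. Points covered: [0, 1, 2, 3, 4, 5, 6, 7, 8].
  Class 3 (3 blocks): {0,4,5}; {1,3,8}; {2,6,7}. Points covered: [0, 1, 2, 3, 4, 5, 6, 7, 8].
  Class 4 (3 blocks): {3,5,6}; {4,7,8}; {0,1,2}. Points covered: [0, 1, 2, 3, 4, 5, 6, 7, 8].
All classes full (size 3)? YES. All classes cover every point? YES.
Resolvable? YES.

YES


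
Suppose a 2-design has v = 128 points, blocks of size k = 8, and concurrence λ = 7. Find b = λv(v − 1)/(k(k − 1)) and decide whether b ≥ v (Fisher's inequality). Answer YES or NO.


r = λ(v − 1)/(k − 1) = 7·127/7 = 127.
b = vr/k = 128·127/8 = 2032.
Fisher's inequality: b ≥ v ⇔ 2032 ≥ 128? YES.

YES


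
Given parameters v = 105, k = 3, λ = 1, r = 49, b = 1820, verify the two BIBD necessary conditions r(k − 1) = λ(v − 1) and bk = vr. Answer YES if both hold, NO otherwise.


Condition (i): r(k − 1) = 49·2 = 98; λ(v − 1) = 1·104 = 104. Match? NO.
Condition (ii): bk = 1820·3 = 5460; vr = 105·49 = 5145. Match? NO.
Both conditions hold? NO.

NO


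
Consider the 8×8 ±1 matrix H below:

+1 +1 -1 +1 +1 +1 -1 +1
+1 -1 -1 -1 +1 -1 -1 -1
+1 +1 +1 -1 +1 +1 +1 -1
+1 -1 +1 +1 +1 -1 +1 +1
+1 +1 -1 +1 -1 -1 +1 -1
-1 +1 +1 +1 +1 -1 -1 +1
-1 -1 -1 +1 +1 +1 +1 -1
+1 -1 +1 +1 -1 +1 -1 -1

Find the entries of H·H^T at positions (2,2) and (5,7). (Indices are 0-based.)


Row 2 of H: [1, 1, 1, -1, 1, 1, 1, -1].
Row 5 of H: [-1, 1, 1, 1, 1, -1, -1, 1].
Row 7 of H: [1, -1, 1, 1, -1, 1, -1, -1].
(H·H^T)[2][2] = Σ_j H[2][j]·H[2][j] = (1)² + (1)² + (1)² + (-1)² + (1)² + (1)² + (1)² + (-1)² = 1 + 1 + 1 + 1 + 1 + 1 + 1 + 1 = 8.
(H·H^T)[5][7] = Σ_j H[5][j]·H[7][j] = (-1)·(1) + (1)·(-1) + (1)·(1) + (1)·(1) + (1)·(-1) + (-1)·(1) + (-1)·(-1) + (1)·(-1) = -1 + -1 + 1 + 1 + -1 + -1 + 1 + -1 = -2.
Rows 5 and 7 are not orthogonal (dot product = -2 ≠ 0), so H is not a Hadamard matrix.

(2,2) entry = 8; (5,7) entry = -2.


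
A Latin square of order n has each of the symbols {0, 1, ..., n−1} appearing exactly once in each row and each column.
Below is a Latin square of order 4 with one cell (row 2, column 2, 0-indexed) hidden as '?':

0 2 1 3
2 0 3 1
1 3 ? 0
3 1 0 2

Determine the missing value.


Row 2 contains symbols [0, 1, 3] — missing [2].
Column 2 contains symbols [0, 1, 3] — missing [2].
The missing symbol must appear in both missing sets; intersection = [2].
Therefore the hidden value is 2.

Missing value = 2.


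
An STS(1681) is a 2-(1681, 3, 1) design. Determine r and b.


An STS(v) is a 2-(v, 3, 1) BIBD: block size k = 3, λ = 1.
Replication: r(k − 1) = λ(v − 1) ⇒ r·2 = 1681 − 1 = 1680 ⇒ r = 840.
Block count: b = v(v − 1)/6 = 1681·1680/6 = 2824080/6 = 470680.

r = 840, b = 470680.


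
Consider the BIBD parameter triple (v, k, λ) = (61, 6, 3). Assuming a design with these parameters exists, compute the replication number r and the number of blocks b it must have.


Any 2-(v, k, λ) BIBD satisfies two necessary conditions:
  (i)  Each point sits in r blocks, and counting incidences through any fixed point gives r(k − 1) = λ(v − 1), so r = λ(v − 1)/(k − 1).
  (ii) Total incidences bk = vr, so b = vr/k.
Step 1: r = λ(v − 1)/(k − 1) = 3·(61 − 1)/(6 − 1) = 3·60/5 = 180/5 = 36.
Step 2: b = vr/k = 61·36/6 = 2196/6 = 366.
Check integrality: r = 36 ∈ Z ✓, b = 366 ∈ Z ✓.
(These identities are necessary conditions: they determine r and b for any design with these parameters, but do not by themselves prove that one exists.)

r = 36, b = 366.


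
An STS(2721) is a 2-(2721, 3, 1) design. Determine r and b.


An STS(v) is a 2-(v, 3, 1) BIBD: block size k = 3, λ = 1.
Replication: r(k − 1) = λ(v − 1) ⇒ r·2 = 2721 − 1 = 2720 ⇒ r = 1360.
Block count: b = v(v − 1)/6 = 2721·2720/6 = 7401120/6 = 1233520.

r = 1360, b = 1233520.


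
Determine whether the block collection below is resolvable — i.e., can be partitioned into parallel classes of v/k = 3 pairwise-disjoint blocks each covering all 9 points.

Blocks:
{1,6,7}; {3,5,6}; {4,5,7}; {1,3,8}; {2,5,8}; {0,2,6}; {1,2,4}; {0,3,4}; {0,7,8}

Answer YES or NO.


v = 9, block size k = 3, number of blocks = 9.
For resolvability, blocks must partition into parallel classes of size v/k = 3.
Total blocks must therefore be a multiple of 3: 9 = 3·3 + 0 ⇒ divisible ✓.
Greedy packing gives 3 candidate class(es). Each should be a full parallel class (size 3, covers all 9 points).
  Class 1 (3 blocks): {1,6,7}; {2,5,8}; {0,3,4}. Points covered: [0, 1, 2, 3, 4, 5, 6, 7, 8].
  Class 2 (3 blocks): {3,5,6}; {1,2,4}; {0,7,8}. Points covered: [0, 1, 2, 3, 4, 5, 6, 7, 8].
  Class 3 (3 blocks): {4,5,7}; {1,3,8}; {0,2,6}. Points covered: [0, 1, 2, 3, 4, 5, 6, 7, 8].
All classes full (size 3)? YES. All classes cover every point? YES.
Resolvable? YES.

YES


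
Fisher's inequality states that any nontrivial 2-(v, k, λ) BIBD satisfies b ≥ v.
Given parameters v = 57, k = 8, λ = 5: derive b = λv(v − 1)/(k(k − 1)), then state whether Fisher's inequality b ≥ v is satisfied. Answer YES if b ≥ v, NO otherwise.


b = λv(v − 1)/(k(k − 1)) = 5·57·56/(8·7) = 15960/56 = 285.
Compare with v = 57: b ≥ v, so Fisher's inequality holds.

YES


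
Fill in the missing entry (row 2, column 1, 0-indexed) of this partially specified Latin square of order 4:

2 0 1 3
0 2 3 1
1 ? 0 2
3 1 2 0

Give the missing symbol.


Row 2 contains symbols [0, 1, 2] — missing [3].
Column 1 contains symbols [0, 1, 2] — missing [3].
The missing symbol must appear in both missing sets; intersection = [3].
Therefore the hidden value is 3.

Missing value = 3.


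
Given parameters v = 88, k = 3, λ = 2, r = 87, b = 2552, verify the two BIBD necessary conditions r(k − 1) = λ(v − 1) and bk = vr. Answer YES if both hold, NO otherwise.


Condition (i): r(k − 1) = 87·2 = 174; λ(v − 1) = 2·87 = 174. Match? YES.
Condition (ii): bk = 2552·3 = 7656; vr = 88·87 = 7656. Match? YES.
Both conditions hold? YES.

YES


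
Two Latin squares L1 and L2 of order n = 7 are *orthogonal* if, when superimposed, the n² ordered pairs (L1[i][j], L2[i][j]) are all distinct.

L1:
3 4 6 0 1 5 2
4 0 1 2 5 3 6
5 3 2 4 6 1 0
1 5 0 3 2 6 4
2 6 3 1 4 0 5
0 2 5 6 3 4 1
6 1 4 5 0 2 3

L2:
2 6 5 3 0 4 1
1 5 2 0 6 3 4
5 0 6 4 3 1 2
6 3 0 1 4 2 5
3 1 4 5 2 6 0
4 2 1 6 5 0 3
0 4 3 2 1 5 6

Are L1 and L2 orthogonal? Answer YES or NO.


Form the n² = 49 superimposed pairs (L1[i][j], L2[i][j]), row by row (rows and columns indexed from 0):
row 0: (3,2) (4,6) (6,5) (0,3) (1,0) (5,4) (2,1)
row 1: (4,1) (0,5) (1,2) (2,0) (5,6) (3,3) (6,4)
row 2: (5,5) (3,0) (2,6) (4,4) (6,3) (1,1) (0,2)
row 3: (1,6) (5,3) (0,0) (3,1) (2,4) (6,2) (4,5)
row 4: (2,3) (6,1) (3,4) (1,5) (4,2) (0,6) (5,0)
row 5: (0,4) (2,2) (5,1) (6,6) (3,5) (4,0) (1,3)
row 6: (6,0) (1,4) (4,3) (5,2) (0,1) (2,5) (3,6)
Orthogonality requires all 49 pairs distinct.
Check by first coordinate: for each symbol s of L1, list the L2 entries in the n cells where L1 = s; they must all differ.
  L1 = 0: L2 entries (in reading order) 3, 5, 2, 0, 6, 4, 1 — all 7 distinct ✓
  L1 = 1: L2 entries (in reading order) 0, 2, 1, 6, 5, 3, 4 — all 7 distinct ✓
  L1 = 2: L2 entries (in reading order) 1, 0, 6, 4, 3, 2, 5 — all 7 distinct ✓
  L1 = 3: L2 entries (in reading order) 2, 3, 0, 1, 4, 5, 6 — all 7 distinct ✓
  L1 = 4: L2 entries (in reading order) 6, 1, 4, 5, 2, 0, 3 — all 7 distinct ✓
  L1 = 5: L2 entries (in reading order) 4, 6, 5, 3, 0, 1, 2 — all 7 distinct ✓
  L1 = 6: L2 entries (in reading order) 5, 4, 3, 2, 1, 6, 0 — all 7 distinct ✓
Every symbol of L1 meets every symbol of L2 exactly once, so all 49 pairs are distinct (49 of 49).
Conclusion: YES.

YES


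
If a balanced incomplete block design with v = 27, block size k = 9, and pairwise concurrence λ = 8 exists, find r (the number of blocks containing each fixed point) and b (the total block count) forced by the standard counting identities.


Any 2-(v, k, λ) BIBD satisfies two necessary conditions:
  (i)  Each point sits in r blocks, and counting incidences through any fixed point gives r(k − 1) = λ(v − 1), so r = λ(v − 1)/(k − 1).
  (ii) Total incidences bk = vr, so b = vr/k.
Step 1: r = λ(v − 1)/(k − 1) = 8·(27 − 1)/(9 − 1) = 8·26/8 = 208/8 = 26.
Step 2: b = vr/k = 27·26/9 = 702/9 = 78.
Check integrality: r = 26 ∈ Z ✓, b = 78 ∈ Z ✓.
(These identities are necessary conditions: they determine r and b for any design with these parameters, but do not by themselves prove that one exists.)

r = 26, b = 78.


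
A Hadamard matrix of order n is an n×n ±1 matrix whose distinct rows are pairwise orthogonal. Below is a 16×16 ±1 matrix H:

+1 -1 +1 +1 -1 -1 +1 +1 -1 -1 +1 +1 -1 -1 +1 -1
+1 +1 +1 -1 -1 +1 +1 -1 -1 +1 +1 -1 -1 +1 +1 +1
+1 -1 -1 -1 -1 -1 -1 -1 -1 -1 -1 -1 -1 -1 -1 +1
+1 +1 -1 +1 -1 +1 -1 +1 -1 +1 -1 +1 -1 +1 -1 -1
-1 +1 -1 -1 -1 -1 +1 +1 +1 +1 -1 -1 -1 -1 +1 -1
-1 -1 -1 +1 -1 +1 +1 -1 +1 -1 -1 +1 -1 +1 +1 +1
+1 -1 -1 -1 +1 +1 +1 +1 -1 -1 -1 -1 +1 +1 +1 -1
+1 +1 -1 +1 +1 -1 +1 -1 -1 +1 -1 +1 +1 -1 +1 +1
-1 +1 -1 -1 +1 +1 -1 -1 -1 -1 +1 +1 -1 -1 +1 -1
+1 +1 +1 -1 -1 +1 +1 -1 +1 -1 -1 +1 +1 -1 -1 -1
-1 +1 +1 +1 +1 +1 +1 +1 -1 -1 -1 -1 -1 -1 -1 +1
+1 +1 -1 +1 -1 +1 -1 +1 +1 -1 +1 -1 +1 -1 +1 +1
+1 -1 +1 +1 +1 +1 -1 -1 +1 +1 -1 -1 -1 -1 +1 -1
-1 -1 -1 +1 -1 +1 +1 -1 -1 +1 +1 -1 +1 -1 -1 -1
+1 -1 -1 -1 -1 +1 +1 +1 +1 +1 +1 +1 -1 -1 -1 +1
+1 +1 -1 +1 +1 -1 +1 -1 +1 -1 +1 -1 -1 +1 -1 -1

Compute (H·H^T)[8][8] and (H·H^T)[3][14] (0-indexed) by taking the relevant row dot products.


Row 3 of H: [1, 1, -1, 1, -1, 1, -1, 1, -1, 1, -1, 1, -1, 1, -1, -1].
Row 8 of H: [-1, 1, -1, -1, 1, 1, -1, -1, -1, -1, 1, 1, -1, -1, 1, -1].
Row 14 of H: [1, -1, -1, -1, -1, 1, 1, 1, 1, 1, 1, 1, -1, -1, -1, 1].
(H·H^T)[8][8] = Σ_j H[8][j]·H[8][j] = (-1)² + (1)² + (-1)² + (-1)² + (1)² + (1)² + (-1)² + (-1)² + (-1)² + (-1)² + (1)² + (1)² + (-1)² + (-1)² + (1)² + (-1)² = 1 + 1 + 1 + 1 + 1 + 1 + 1 + 1 + 1 + 1 + 1 + 1 + 1 + 1 + 1 + 1 = 16.
(H·H^T)[3][14] = Σ_j H[3][j]·H[14][j] = (1)·(1) + (1)·(-1) + (-1)·(-1) + (1)·(-1) + (-1)·(-1) + (1)·(1) + (-1)·(1) + (1)·(1) + (-1)·(1) + (1)·(1) + (-1)·(1) + (1)·(1) + (-1)·(-1) + (1)·(-1) + (-1)·(-1) + (-1)·(1) = 1 + -1 + 1 + -1 + 1 + 1 + -1 + 1 + -1 + 1 + -1 + 1 + 1 + -1 + 1 + -1 = 2.
Rows 3 and 14 are not orthogonal (dot product = 2 ≠ 0), so H is not a Hadamard matrix.

(8,8) entry = 16; (3,14) entry = 2.


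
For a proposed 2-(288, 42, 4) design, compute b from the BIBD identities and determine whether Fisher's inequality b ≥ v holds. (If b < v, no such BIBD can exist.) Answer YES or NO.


r = λ(v − 1)/(k − 1) = 4·287/41 = 28.
b = vr/k = 288·28/42 = 192.
Fisher's inequality: b ≥ v ⇔ 192 ≥ 288? NO.

NO


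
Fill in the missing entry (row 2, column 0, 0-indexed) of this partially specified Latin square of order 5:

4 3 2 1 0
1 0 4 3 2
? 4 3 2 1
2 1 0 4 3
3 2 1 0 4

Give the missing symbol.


Row 2 contains symbols [1, 2, 3, 4] — missing [0].
Column 0 contains symbols [1, 2, 3, 4] — missing [0].
The missing symbol must appear in both missing sets; intersection = [0].
Therefore the hidden value is 0.

Missing value = 0.


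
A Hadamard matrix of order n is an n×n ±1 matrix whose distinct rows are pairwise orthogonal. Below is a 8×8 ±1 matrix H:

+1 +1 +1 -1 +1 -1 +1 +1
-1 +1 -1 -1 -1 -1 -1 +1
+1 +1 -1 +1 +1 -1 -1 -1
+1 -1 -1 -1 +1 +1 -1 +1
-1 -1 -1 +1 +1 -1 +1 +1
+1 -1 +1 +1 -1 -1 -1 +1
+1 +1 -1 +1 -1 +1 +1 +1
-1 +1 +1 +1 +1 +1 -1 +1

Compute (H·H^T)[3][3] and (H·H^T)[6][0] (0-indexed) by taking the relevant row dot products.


Row 0 of H: [1, 1, 1, -1, 1, -1, 1, 1].
Row 3 of H: [1, -1, -1, -1, 1, 1, -1, 1].
Row 6 of H: [1, 1, -1, 1, -1, 1, 1, 1].
(H·H^T)[3][3] = Σ_j H[3][j]·H[3][j] = (1)² + (-1)² + (-1)² + (-1)² + (1)² + (1)² + (-1)² + (1)² = 1 + 1 + 1 + 1 + 1 + 1 + 1 + 1 = 8.
(H·H^T)[6][0] = Σ_j H[6][j]·H[0][j] = (1)·(1) + (1)·(1) + (-1)·(1) + (1)·(-1) + (-1)·(1) + (1)·(-1) + (1)·(1) + (1)·(1) = 1 + 1 + -1 + -1 + -1 + -1 + 1 + 1 = 0.
So rows 6 and 0 are orthogonal; the diagonal entry equals n = 8.

(3,3) entry = 8; (6,0) entry = 0.


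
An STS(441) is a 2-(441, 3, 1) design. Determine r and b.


An STS(v) is a 2-(v, 3, 1) BIBD: block size k = 3, λ = 1.
Replication: r(k − 1) = λ(v − 1) ⇒ r·2 = 441 − 1 = 440 ⇒ r = 220.
Block count: b = v(v − 1)/6 = 441·440/6 = 194040/6 = 32340.
(Check via bk = vr: 32340·3 = 97020 = 441·220 = 97020 ✓.)

r = 220, b = 32340.


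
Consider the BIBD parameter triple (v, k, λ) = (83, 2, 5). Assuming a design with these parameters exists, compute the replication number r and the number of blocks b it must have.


Any 2-(v, k, λ) BIBD satisfies two necessary conditions:
  (i)  Each point sits in r blocks, and counting incidences through any fixed point gives r(k − 1) = λ(v − 1), so r = λ(v − 1)/(k − 1).
  (ii) Total incidences bk = vr, so b = vr/k.
Step 1: r = λ(v − 1)/(k − 1) = 5·(83 − 1)/(2 − 1) = 5·82/1 = 410/1 = 410.
Step 2: b = vr/k = 83·410/2 = 34030/2 = 17015.
Check integrality: r = 410 ∈ Z ✓, b = 17015 ∈ Z ✓.
(These identities are necessary conditions: they determine r and b for any design with these parameters, but do not by themselves prove that one exists.)

r = 410, b = 17015.


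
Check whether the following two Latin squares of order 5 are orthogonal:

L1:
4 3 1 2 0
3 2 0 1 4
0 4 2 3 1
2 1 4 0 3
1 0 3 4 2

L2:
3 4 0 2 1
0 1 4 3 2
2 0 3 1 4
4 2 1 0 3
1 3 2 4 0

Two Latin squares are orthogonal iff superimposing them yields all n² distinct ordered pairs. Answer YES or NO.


Form the n² = 25 superimposed pairs (L1[i][j], L2[i][j]), row by row (rows and columns indexed from 0):
row 0: (4,3) (3,4) (1,0) (2,2) (0,1)
row 1: (3,0) (2,1) (0,4) (1,3) (4,2)
row 2: (0,2) (4,0) (2,3) (3,1) (1,4)
row 3: (2,4) (1,2) (4,1) (0,0) (3,3)
row 4: (1,1) (0,3) (3,2) (4,4) (2,0)
Orthogonality requires all 25 pairs distinct.
Check by first coordinate: for each symbol s of L1, list the L2 entries in the n cells where L1 = s; they must all differ.
  L1 = 0: L2 entries (in reading order) 1, 4, 2, 0, 3 — all 5 distinct ✓
  L1 = 1: L2 entries (in reading order) 0, 3, 4, 2, 1 — all 5 distinct ✓
  L1 = 2: L2 entries (in reading order) 2, 1, 3, 4, 0 — all 5 distinct ✓
  L1 = 3: L2 entries (in reading order) 4, 0, 1, 3, 2 — all 5 distinct ✓
  L1 = 4: L2 entries (in reading order) 3, 2, 0, 1, 4 — all 5 distinct ✓
Every symbol of L1 meets every symbol of L2 exactly once, so all 25 pairs are distinct (25 of 25).
Conclusion: YES.

YES


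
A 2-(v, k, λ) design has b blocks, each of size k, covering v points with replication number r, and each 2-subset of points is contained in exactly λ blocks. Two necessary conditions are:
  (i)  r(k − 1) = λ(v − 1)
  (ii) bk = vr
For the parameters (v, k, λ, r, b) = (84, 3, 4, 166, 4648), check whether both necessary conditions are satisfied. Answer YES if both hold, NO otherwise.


Condition (i): r(k − 1) = 166·2 = 332; λ(v − 1) = 4·83 = 332. Match? YES.
Condition (ii): bk = 4648·3 = 13944; vr = 84·166 = 13944. Match? YES.
Both conditions hold? YES.

YES


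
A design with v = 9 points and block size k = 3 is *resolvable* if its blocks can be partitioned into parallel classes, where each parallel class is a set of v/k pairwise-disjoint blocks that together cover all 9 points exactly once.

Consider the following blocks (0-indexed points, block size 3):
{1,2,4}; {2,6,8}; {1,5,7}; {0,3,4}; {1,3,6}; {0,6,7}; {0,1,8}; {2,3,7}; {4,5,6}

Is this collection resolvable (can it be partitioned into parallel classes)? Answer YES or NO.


v = 9, block size k = 3, number of blocks = 9.
For resolvability, blocks must partition into parallel classes of size v/k = 3.
Total blocks must therefore be a multiple of 3: 9 = 3·3 + 0 ⇒ divisible ✓.
Consider block {1,2,4}. The only other block(s) in the collection disjoint from it are {0,6,7} — just 1 block(s). Any parallel class containing {1,2,4} would need 2 other blocks each disjoint from it, so no parallel class of size 3 can contain {1,2,4}.
Since every block must belong to some parallel class in a resolution, the collection cannot be partitioned into parallel classes.
Resolvable? NO.

NO


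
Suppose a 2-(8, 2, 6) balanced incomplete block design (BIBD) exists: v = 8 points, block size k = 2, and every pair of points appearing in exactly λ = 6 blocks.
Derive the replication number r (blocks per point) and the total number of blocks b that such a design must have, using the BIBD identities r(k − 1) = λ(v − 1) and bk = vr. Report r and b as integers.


Any 2-(v, k, λ) BIBD satisfies two necessary conditions:
  (i)  Each point sits in r blocks, and counting incidences through any fixed point gives r(k − 1) = λ(v − 1), so r = λ(v − 1)/(k − 1).
  (ii) Total incidences bk = vr, so b = vr/k.
Step 1: r = λ(v − 1)/(k − 1) = 6·(8 − 1)/(2 − 1) = 6·7/1 = 42/1 = 42.
Step 2: b = vr/k = 8·42/2 = 336/2 = 168.
Check integrality: r = 42 ∈ Z ✓, b = 168 ∈ Z ✓.
(These identities are necessary conditions: they determine r and b for any design with these parameters, but do not by themselves prove that one exists.)

r = 42, b = 168.


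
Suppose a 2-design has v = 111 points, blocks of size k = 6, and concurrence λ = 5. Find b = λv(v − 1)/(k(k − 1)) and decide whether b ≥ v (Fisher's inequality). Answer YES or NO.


r = λ(v − 1)/(k − 1) = 5·110/5 = 110.
b = vr/k = 111·110/6 = 2035.
Fisher's inequality: b ≥ v ⇔ 2035 ≥ 111? YES.

YES


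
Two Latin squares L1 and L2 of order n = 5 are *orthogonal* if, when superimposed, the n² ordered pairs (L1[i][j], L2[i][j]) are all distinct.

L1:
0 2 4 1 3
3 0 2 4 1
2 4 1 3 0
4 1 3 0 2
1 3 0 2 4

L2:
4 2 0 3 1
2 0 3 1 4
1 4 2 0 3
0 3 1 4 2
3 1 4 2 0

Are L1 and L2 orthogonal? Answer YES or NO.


Form the n² = 25 superimposed pairs (L1[i][j], L2[i][j]), row by row (rows and columns indexed from 0):
row 0: (0,4) (2,2) (4,0) (1,3) (3,1)
row 1: (3,2) (0,0) (2,3) (4,1) (1,4)
row 2: (2,1) (4,4) (1,2) (3,0) (0,3)
row 3: (4,0) (1,3) (3,1) (0,4) (2,2)
row 4: (1,3) (3,1) (0,4) (2,2) (4,0)
Orthogonality requires all 25 pairs distinct.
But the pair (4,0) repeats: cell (0,2) has L1 = 4, L2 = 0, and cell (3,0) has L1 = 4, L2 = 0.
A repeated pair means some other pair never occurs (only 15 distinct pairs out of 25), so the squares are not orthogonal.
Conclusion: NO.

NO


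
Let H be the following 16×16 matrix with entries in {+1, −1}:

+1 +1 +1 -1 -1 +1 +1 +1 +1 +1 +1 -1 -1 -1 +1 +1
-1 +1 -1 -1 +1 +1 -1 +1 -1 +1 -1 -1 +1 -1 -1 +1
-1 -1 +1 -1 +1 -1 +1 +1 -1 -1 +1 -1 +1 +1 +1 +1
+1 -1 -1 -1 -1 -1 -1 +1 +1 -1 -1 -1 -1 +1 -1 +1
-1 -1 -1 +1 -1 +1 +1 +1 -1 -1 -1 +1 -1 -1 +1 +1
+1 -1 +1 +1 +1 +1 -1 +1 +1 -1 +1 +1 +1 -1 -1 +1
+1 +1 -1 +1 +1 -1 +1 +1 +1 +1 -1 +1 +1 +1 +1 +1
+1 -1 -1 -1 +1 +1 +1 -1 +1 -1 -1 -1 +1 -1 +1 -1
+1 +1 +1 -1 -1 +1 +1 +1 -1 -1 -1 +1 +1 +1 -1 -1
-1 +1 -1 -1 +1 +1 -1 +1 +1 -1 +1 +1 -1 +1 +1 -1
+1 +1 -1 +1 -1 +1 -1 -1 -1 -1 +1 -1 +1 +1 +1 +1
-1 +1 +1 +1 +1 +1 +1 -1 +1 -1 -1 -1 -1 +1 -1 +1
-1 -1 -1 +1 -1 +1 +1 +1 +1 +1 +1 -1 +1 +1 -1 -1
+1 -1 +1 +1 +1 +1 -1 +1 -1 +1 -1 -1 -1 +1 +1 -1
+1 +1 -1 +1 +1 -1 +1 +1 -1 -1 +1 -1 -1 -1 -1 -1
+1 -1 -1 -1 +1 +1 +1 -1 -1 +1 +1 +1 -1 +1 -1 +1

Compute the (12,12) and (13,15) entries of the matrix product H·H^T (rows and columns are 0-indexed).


Row 12 of H: [-1, -1, -1, 1, -1, 1, 1, 1, 1, 1, 1, -1, 1, 1, -1, -1].
Row 13 of H: [1, -1, 1, 1, 1, 1, -1, 1, -1, 1, -1, -1, -1, 1, 1, -1].
Row 15 of H: [1, -1, -1, -1, 1, 1, 1, -1, -1, 1, 1, 1, -1, 1, -1, 1].
(H·H^T)[12][12] = Σ_j H[12][j]·H[12][j] = (-1)² + (-1)² + (-1)² + (1)² + (-1)² + (1)² + (1)² + (1)² + (1)² + (1)² + (1)² + (-1)² + (1)² + (1)² + (-1)² + (-1)² = 1 + 1 + 1 + 1 + 1 + 1 + 1 + 1 + 1 + 1 + 1 + 1 + 1 + 1 + 1 + 1 = 16.
(H·H^T)[13][15] = Σ_j H[13][j]·H[15][j] = (1)·(1) + (-1)·(-1) + (1)·(-1) + (1)·(-1) + (1)·(1) + (1)·(1) + (-1)·(1) + (1)·(-1) + (-1)·(-1) + (1)·(1) + (-1)·(1) + (-1)·(1) + (-1)·(-1) + (1)·(1) + (1)·(-1) + (-1)·(1) = 1 + 1 + -1 + -1 + 1 + 1 + -1 + -1 + 1 + 1 + -1 + -1 + 1 + 1 + -1 + -1 = 0.
So rows 13 and 15 are orthogonal; the diagonal entry equals n = 16.

(12,12) entry = 16; (13,15) entry = 0.


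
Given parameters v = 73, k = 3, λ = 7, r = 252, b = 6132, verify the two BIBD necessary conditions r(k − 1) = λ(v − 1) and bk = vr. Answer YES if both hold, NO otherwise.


Condition (i): r(k − 1) = 252·2 = 504; λ(v − 1) = 7·72 = 504. Match? YES.
Condition (ii): bk = 6132·3 = 18396; vr = 73·252 = 18396. Match? YES.
Both conditions hold? YES.

YES


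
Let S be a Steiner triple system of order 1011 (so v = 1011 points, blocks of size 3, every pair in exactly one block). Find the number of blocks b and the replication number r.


An STS(v) is a 2-(v, 3, 1) BIBD: block size k = 3, λ = 1.
Replication: r(k − 1) = λ(v − 1) ⇒ r·2 = 1011 − 1 = 1010 ⇒ r = 505.
Block count: b = v(v − 1)/6 = 1011·1010/6 = 1021110/6 = 170185.

r = 505, b = 170185.


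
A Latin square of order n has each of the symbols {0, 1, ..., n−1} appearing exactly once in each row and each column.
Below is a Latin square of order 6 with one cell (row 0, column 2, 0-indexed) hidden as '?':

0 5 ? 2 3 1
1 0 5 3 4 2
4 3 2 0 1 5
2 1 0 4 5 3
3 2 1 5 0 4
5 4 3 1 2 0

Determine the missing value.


Row 0 contains symbols [0, 1, 2, 3, 5] — missing [4].
Column 2 contains symbols [0, 1, 2, 3, 5] — missing [4].
The missing symbol must appear in both missing sets; intersection = [4].
Therefore the hidden value is 4.

Missing value = 4.


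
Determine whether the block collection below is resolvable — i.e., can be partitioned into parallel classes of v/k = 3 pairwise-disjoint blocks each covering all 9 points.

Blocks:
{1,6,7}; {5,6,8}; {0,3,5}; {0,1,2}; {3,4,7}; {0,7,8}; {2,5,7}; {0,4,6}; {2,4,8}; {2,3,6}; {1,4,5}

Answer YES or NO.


v = 9, block size k = 3, number of blocks = 11.
For resolvability, blocks must partition into parallel classes of size v/k = 3.
Total blocks must therefore be a multiple of 3: 11 = 3·3 + 2 ⇒ not divisible ✗.
Resolvable? NO.

NO


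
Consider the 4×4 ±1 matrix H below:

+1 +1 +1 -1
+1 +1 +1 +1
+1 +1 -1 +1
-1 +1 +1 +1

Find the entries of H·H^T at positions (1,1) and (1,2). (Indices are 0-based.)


Row 1 of H: [1, 1, 1, 1].
Row 2 of H: [1, 1, -1, 1].
(H·H^T)[1][1] = Σ_j H[1][j]·H[1][j] = (1)² + (1)² + (1)² + (1)² = 1 + 1 + 1 + 1 = 4.
(H·H^T)[1][2] = Σ_j H[1][j]·H[2][j] = (1)·(1) + (1)·(1) + (1)·(-1) + (1)·(1) = 1 + 1 + -1 + 1 = 2.
Rows 1 and 2 are not orthogonal (dot product = 2 ≠ 0), so H is not a Hadamard matrix.

(1,1) entry = 4; (1,2) entry = 2.


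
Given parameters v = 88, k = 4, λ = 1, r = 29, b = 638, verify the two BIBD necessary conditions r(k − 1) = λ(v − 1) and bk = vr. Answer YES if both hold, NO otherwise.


Condition (i): r(k − 1) = 29·3 = 87; λ(v − 1) = 1·87 = 87. Match? YES.
Condition (ii): bk = 638·4 = 2552; vr = 88·29 = 2552. Match? YES.
Both conditions hold? YES.

YES


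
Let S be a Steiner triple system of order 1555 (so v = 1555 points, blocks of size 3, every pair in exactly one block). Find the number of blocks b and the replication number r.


An STS(v) is a 2-(v, 3, 1) BIBD: block size k = 3, λ = 1.
Replication: r(k − 1) = λ(v − 1) ⇒ r·2 = 1555 − 1 = 1554 ⇒ r = 777.
Block count: bk = vr ⇒ b·3 = 1555·777 = 1208235 ⇒ b = 402745.

r = 777, b = 402745.


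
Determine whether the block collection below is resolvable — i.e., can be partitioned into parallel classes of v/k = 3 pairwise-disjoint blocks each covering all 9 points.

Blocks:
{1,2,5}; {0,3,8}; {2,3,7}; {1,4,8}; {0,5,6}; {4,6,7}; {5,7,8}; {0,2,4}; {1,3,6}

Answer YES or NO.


v = 9, block size k = 3, number of blocks = 9.
For resolvability, blocks must partition into parallel classes of size v/k = 3.
Total blocks must therefore be a multiple of 3: 9 = 3·3 + 0 ⇒ divisible ✓.
Greedy packing gives 3 candidate class(es). Each should be a full parallel class (size 3, covers all 9 points).
  Class 1 (3 blocks): {1,2,5}; {0,3,8}; {4,6,7}. Points covered: [0, 1, 2, 3, 4, 5, 6, 7, 8].
  Class 2 (3 blocks): {2,3,7}; {1,4,8}; {0,5,6}. Points covered: [0, 1, 2, 3, 4, 5, 6, 7, 8].
  Class 3 (3 blocks): {5,7,8}; {0,2,4}; {1,3,6}. Points covered: [0, 1, 2, 3, 4, 5, 6, 7, 8].
All classes full (size 3)? YES. All classes cover every point? YES.
Resolvable? YES.

YES


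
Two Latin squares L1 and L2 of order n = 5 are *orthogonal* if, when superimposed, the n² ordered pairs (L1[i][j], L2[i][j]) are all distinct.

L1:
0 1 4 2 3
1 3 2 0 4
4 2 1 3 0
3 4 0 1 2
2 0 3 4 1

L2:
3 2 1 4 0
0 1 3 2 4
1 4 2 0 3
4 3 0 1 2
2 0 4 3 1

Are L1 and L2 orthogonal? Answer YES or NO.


Form the n² = 25 superimposed pairs (L1[i][j], L2[i][j]), row by row (rows and columns indexed from 0):
row 0: (0,3) (1,2) (4,1) (2,4) (3,0)
row 1: (1,0) (3,1) (2,3) (0,2) (4,4)
row 2: (4,1) (2,4) (1,2) (3,0) (0,3)
row 3: (3,4) (4,3) (0,0) (1,1) (2,2)
row 4: (2,2) (0,0) (3,4) (4,3) (1,1)
Orthogonality requires all 25 pairs distinct.
But the pair (4,1) repeats: cell (0,2) has L1 = 4, L2 = 1, and cell (2,0) has L1 = 4, L2 = 1.
A repeated pair means some other pair never occurs (only 15 distinct pairs out of 25), so the squares are not orthogonal.
Conclusion: NO.

NO


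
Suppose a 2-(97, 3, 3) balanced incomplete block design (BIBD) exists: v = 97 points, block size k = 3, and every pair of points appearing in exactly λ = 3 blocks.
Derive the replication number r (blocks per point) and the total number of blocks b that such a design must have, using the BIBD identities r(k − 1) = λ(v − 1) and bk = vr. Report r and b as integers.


Any 2-(v, k, λ) BIBD satisfies two necessary conditions:
  (i)  Each point sits in r blocks, and counting incidences through any fixed point gives r(k − 1) = λ(v − 1), so r = λ(v − 1)/(k − 1).
  (ii) Total incidences bk = vr, so b = vr/k.
Step 1: r = λ(v − 1)/(k − 1) = 3·(97 − 1)/(3 − 1) = 3·96/2 = 288/2 = 144.
Step 2: b = vr/k = 97·144/3 = 13968/3 = 4656.
Check integrality: r = 144 ∈ Z ✓, b = 4656 ∈ Z ✓.
(These identities are necessary conditions: they determine r and b for any design with these parameters, but do not by themselves prove that one exists.)

r = 144, b = 4656.


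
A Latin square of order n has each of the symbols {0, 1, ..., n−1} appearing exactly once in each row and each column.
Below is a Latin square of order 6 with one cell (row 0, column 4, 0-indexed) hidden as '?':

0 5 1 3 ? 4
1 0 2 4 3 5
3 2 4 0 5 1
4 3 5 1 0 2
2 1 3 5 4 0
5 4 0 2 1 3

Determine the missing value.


Row 0 contains symbols [0, 1, 3, 4, 5] — missing [2].
Column 4 contains symbols [0, 1, 3, 4, 5] — missing [2].
The missing symbol must appear in both missing sets; intersection = [2].
Therefore the hidden value is 2.

Missing value = 2.


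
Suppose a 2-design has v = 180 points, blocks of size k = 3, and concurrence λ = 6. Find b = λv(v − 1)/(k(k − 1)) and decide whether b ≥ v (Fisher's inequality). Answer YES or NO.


r = λ(v − 1)/(k − 1) = 6·179/2 = 537.
b = vr/k = 180·537/3 = 32220.
Fisher's inequality: b ≥ v ⇔ 32220 ≥ 180? YES.

YES


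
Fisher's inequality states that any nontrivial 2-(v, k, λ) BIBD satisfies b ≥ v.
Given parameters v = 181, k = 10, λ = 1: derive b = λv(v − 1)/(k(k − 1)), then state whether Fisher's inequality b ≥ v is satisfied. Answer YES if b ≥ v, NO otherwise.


r = λ(v − 1)/(k − 1) = 1·180/9 = 20.
b = vr/k = 181·20/10 = 362.
Fisher's inequality: b ≥ v ⇔ 362 ≥ 181? YES.

YES


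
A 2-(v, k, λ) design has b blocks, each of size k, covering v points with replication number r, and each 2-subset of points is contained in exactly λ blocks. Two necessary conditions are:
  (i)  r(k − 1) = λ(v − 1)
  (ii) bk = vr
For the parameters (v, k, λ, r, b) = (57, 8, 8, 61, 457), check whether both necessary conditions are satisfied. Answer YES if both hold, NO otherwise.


Condition (i): r(k − 1) = 61·7 = 427; λ(v − 1) = 8·56 = 448. Match? NO.
Condition (ii): bk = 457·8 = 3656; vr = 57·61 = 3477. Match? NO.
Both conditions hold? NO.

NO


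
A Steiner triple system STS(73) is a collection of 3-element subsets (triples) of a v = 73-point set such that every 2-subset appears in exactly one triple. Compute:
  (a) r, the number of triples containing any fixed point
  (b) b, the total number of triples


An STS(v) is a 2-(v, 3, 1) BIBD: block size k = 3, λ = 1.
Replication: r(k − 1) = λ(v − 1) ⇒ r·2 = 73 − 1 = 72 ⇒ r = 36.
Block count: b = v(v − 1)/6 = 73·72/6 = 5256/6 = 876.

r = 36, b = 876.


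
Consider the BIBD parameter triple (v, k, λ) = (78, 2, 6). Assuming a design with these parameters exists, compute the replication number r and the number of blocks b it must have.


Any 2-(v, k, λ) BIBD satisfies two necessary conditions:
  (i)  Each point sits in r blocks, and counting incidences through any fixed point gives r(k − 1) = λ(v − 1), so r = λ(v − 1)/(k − 1).
  (ii) Total incidences bk = vr, so b = vr/k.
Step 1: r = λ(v − 1)/(k − 1) = 6·(78 − 1)/(2 − 1) = 6·77/1 = 462/1 = 462.
Step 2: b = vr/k = 78·462/2 = 36036/2 = 18018.
Check integrality: r = 462 ∈ Z ✓, b = 18018 ∈ Z ✓.
(These identities are necessary conditions: they determine r and b for any design with these parameters, but do not by themselves prove that one exists.)

r = 462, b = 18018.


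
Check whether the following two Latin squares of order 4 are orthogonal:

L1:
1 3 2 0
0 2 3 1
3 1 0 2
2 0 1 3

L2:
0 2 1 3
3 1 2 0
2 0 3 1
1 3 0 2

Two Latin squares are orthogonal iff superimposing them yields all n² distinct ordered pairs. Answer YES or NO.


Form the n² = 16 superimposed pairs (L1[i][j], L2[i][j]), row by row (rows and columns indexed from 0):
row 0: (1,0) (3,2) (2,1) (0,3)
row 1: (0,3) (2,1) (3,2) (1,0)
row 2: (3,2) (1,0) (0,3) (2,1)
row 3: (2,1) (0,3) (1,0) (3,2)
Orthogonality requires all 16 pairs distinct.
But the pair (0,3) repeats: cell (0,3) has L1 = 0, L2 = 3, and cell (1,0) has L1 = 0, L2 = 3.
A repeated pair means some other pair never occurs (only 4 distinct pairs out of 16), so the squares are not orthogonal.
Conclusion: NO.

NO
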